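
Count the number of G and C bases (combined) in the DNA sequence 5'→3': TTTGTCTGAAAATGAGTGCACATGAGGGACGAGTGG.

17

Scanning the sequence gives T=9, A=10, G=13, C=4.
Total G or C: 13 + 4 = 17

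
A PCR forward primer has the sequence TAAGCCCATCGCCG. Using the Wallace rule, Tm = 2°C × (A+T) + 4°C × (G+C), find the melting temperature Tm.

Counting bases: C=6, T=2, G=3, A=3
A+T = 5, G+C = 9
Tm = 2×5 + 4×9 = 46°C

46°C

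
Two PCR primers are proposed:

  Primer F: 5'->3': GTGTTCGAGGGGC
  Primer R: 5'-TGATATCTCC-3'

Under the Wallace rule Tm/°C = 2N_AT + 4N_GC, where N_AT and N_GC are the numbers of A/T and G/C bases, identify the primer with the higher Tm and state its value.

Primer F: A+T=4, G+C=9 → Tm = 2(4)+4(9) = 44°C
Primer R: A+T=6, G+C=4 → Tm = 2(6)+4(4) = 28°C
44°C vs 28°C → primer F is higher.

Primer F, 44°C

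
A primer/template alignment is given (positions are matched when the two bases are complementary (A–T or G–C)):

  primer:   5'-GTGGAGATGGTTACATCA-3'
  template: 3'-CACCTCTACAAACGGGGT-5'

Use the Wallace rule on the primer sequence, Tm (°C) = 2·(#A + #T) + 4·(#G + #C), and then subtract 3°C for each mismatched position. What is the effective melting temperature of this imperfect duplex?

40°C

Primer base counts: A=5, T=5, G=6, C=2 → A+T=10, G+C=8
Perfect-match Tm = 2(10) + 4(8) = 20 + 32 = 52°C
Mismatches (positions where the bases are not complementary): 4 (at positions 10, 13, 15, 16)
Effective Tm = 52 − 4×3 = 52 − 12 = 40°C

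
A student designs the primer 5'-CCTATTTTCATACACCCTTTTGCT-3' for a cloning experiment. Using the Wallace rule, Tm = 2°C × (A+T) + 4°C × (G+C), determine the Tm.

Scanning the sequence gives C=8, A=4, G=1, T=11.
AT pairs contribute 15, GC pairs contribute 9.
Tm = 2(15) + 4(9) = 30 + 36 = 66°C

66°C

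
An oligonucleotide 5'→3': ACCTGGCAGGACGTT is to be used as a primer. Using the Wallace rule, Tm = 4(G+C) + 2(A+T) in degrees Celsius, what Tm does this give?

48°C

Counting bases: C=4, A=3, G=5, T=3
A+T = 6, G+C = 9
Tm = 2(6) + 4(9) = 12 + 36 = 48°C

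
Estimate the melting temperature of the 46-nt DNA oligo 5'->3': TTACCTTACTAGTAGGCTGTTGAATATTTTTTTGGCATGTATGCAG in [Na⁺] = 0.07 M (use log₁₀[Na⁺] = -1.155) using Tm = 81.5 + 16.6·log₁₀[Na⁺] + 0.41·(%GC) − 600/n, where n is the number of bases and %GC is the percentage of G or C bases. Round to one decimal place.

Length n = 46. Scanning the sequence gives T=20, C=6, A=10, G=10.
G+C = 16, so %GC = 16/46 × 100 = 34.783%
Salt term: 16.6 × (-1.155) = -19.173
GC term: 0.41 × 34.783 = 14.261; length term: −600/46 = −13.043
Tm = 81.5 + (-19.173) + 14.261 − 13.043 = 63.545 → 63.5°C

63.5°C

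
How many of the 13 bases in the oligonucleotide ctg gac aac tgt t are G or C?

6

T=4, A=3, C=3, G=3
Total G or C: 3 + 3 = 6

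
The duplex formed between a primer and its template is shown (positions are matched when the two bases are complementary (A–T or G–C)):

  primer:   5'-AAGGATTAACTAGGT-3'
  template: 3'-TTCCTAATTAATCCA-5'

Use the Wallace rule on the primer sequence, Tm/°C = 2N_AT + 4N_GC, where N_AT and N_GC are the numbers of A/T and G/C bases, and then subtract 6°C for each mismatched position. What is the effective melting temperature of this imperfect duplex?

Primer base counts: A=6, T=4, G=4, C=1 → A+T=10, G+C=5
Perfect-match Tm = 2(10) + 4(5) = 20 + 20 = 40°C
Mismatches (positions where the bases are not complementary): 1 (at position 10)
Effective Tm = 40 − 1×6 = 40 − 6 = 34°C

34°C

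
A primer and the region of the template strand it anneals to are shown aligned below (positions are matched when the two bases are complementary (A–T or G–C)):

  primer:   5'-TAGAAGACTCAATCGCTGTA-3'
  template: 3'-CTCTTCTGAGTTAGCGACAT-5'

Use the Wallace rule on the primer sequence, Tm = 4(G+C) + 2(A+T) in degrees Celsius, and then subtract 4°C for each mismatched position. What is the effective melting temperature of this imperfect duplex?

52°C

Primer base counts: A=7, T=5, G=4, C=4 → A+T=12, G+C=8
Perfect-match Tm = 2(12) + 4(8) = 24 + 32 = 56°C
Mismatches (positions where the bases are not complementary): 1 (at position 1)
Effective Tm = 56 − 1×4 = 56 − 4 = 52°C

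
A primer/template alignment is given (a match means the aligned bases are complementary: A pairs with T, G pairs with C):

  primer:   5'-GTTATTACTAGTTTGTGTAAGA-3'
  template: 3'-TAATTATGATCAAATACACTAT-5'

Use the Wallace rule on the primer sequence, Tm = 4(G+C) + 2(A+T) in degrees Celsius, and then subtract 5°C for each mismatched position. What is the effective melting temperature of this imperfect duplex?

31°C

Primer base counts: A=6, T=10, G=5, C=1 → A+T=16, G+C=6
Perfect-match Tm = 2(16) + 4(6) = 32 + 24 = 56°C
Mismatches (positions where the bases are not complementary): 5 (at positions 1, 5, 15, 19, 21)
Effective Tm = 56 − 5×5 = 56 − 25 = 31°C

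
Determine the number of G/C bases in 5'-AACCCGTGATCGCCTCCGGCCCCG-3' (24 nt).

18

Counting bases: T=3, C=12, G=6, A=3
G+C = 6 + 12 = 18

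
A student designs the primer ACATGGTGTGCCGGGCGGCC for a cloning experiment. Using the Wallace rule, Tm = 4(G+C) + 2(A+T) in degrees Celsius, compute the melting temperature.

Base counts: A=2, G=9, T=3, C=6
A+T = 5, G+C = 15
Tm = 4·15 + 2·5 = 60 + 10 = 70°C

70°C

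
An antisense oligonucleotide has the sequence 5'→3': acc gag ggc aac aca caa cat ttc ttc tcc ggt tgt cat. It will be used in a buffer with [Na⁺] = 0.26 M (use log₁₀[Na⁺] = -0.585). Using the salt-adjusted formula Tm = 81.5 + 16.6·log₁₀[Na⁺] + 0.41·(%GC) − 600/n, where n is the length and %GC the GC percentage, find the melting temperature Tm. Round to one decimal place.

Length n = 39. Scanning the sequence gives T=10, C=12, G=7, A=10.
G+C = 19, so %GC = 19/39 × 100 = 48.718%
Salt term: 16.6 × (-0.585) = -9.711
GC term: 0.41 × 48.718 = 19.974; length term: −600/39 = −15.385
Tm = 81.5 + (-9.711) + 19.974 − 15.385 = 76.378 → 76.4°C

76.4°C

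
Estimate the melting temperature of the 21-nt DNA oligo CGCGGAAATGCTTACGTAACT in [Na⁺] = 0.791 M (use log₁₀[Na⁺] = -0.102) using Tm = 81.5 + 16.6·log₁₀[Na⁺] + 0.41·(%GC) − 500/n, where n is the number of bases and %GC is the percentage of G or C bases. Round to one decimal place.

Length n = 21. A=6, T=5, G=5, C=5
G+C = 10, so %GC = 10/21 × 100 = 47.619%
Salt term: 16.6 × (-0.102) = -1.693
GC term: 0.41 × 47.619 = 19.524; length term: −500/21 = −23.81
Tm = 81.5 + (-1.693) + 19.524 − 23.81 = 75.521 → 75.5°C

75.5°C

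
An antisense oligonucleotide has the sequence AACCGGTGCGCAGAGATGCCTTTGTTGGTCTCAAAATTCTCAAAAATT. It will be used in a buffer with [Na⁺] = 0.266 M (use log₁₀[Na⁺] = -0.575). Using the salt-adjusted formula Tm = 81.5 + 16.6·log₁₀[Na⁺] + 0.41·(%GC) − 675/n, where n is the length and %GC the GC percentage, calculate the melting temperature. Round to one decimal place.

75.0°C

Length n = 48. G=10, T=14, C=10, A=14
G+C = 20, so %GC = 20/48 × 100 = 41.667%
Salt term: 16.6 × (-0.575) = -9.545
GC term: 0.41 × 41.667 = 17.083; length term: −675/48 = −14.062
Tm = 81.5 + (-9.545) + 17.083 − 14.062 = 74.976 → 75.0°C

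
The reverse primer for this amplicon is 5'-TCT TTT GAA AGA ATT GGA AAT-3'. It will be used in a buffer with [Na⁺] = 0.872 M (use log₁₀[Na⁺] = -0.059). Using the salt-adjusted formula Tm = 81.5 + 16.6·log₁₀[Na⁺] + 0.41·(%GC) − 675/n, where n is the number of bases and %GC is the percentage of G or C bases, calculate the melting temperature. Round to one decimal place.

58.1°C

Length n = 21. G=4, C=1, T=8, A=8
G+C = 5, so %GC = 5/21 × 100 = 23.81%
Salt term: 16.6 × (-0.059) = -0.979
GC term: 0.41 × 23.81 = 9.762; length term: −675/21 = −32.143
Tm = 81.5 + (-0.979) + 9.762 − 32.143 = 58.14 → 58.1°C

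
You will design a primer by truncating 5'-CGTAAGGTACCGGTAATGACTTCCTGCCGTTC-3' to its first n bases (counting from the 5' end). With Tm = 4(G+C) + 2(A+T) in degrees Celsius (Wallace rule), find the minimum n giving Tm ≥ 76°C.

n = 26

First 25 bases: CGTAAGGTACCGGTAATGACTTCCT → Tm = 74°C (< 76°C)
First 26 bases: CGTAAGGTACCGGTAATGACTTCCTG → Tm = 78°C (≥ 76°C)
Since every base adds ≥2°C, Tm only increases with n, so the threshold is first crossed at n = 26.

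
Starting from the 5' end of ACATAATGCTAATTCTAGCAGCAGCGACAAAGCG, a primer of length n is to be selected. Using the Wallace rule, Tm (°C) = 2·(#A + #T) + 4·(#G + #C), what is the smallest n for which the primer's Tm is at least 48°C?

n = 19

First 18 bases: ACATAATGCTAATTCTAG → Tm = 46°C (< 48°C)
First 19 bases: ACATAATGCTAATTCTAGC → Tm = 50°C (≥ 48°C)
Each additional base adds 2°C (A/T) or 4°C (G/C), so Tm is non-decreasing in n; n = 19 is the first length to reach 48°C.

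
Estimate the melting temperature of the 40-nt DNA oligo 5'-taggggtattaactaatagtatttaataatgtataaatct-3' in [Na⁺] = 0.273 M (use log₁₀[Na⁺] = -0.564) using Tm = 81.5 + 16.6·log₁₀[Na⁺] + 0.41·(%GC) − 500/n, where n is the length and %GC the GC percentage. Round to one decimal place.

Length n = 40. Base counts: G=6, T=16, C=2, A=16
G+C = 8, so %GC = 8/40 × 100 = 20%
Salt term: 16.6 × (-0.564) = -9.362
GC term: 0.41 × 20 = 8.2; length term: −500/40 = −12.5
Tm = 81.5 + (-9.362) + 8.2 − 12.5 = 67.838 → 67.8°C

67.8°C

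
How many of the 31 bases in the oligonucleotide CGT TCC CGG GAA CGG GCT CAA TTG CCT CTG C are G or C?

20

Base counts: C=11, T=7, A=4, G=9
Total G or C: 9 + 11 = 20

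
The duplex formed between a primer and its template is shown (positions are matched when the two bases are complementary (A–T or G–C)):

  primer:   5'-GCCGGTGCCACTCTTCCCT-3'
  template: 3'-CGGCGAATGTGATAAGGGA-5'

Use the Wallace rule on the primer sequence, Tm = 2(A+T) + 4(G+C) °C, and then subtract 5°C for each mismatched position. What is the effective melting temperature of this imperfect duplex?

Primer base counts: A=1, T=5, G=4, C=9 → A+T=6, G+C=13
Perfect-match Tm = 2(6) + 4(13) = 12 + 52 = 64°C
Mismatches (positions where the bases are not complementary): 4 (at positions 5, 7, 8, 13)
Effective Tm = 64 − 4×5 = 64 − 20 = 44°C

44°C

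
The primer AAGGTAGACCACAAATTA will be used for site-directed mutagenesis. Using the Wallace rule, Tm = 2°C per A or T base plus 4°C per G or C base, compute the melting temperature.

48°C

Base counts: A=9, T=3, C=3, G=3
AT pairs contribute 12, GC pairs contribute 6.
Tm = 2(12) + 4(6) = 24 + 24 = 48°C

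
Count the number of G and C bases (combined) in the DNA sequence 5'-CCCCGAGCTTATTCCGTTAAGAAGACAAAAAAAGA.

Base counts: G=6, C=8, T=6, A=15
Total G or C: 6 + 8 = 14

14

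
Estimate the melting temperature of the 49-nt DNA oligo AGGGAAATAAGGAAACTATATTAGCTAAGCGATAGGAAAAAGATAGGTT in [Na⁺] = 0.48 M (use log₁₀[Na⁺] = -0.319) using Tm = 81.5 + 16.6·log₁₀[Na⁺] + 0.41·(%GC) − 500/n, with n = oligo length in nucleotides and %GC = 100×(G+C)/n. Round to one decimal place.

Length n = 49. Scanning the sequence gives C=3, G=13, A=23, T=10.
G+C = 16, so %GC = 16/49 × 100 = 32.653%
Salt term: 16.6 × (-0.319) = -5.295
GC term: 0.41 × 32.653 = 13.388; length term: −500/49 = −10.204
Tm = 81.5 + (-5.295) + 13.388 − 10.204 = 79.389 → 79.4°C

79.4°C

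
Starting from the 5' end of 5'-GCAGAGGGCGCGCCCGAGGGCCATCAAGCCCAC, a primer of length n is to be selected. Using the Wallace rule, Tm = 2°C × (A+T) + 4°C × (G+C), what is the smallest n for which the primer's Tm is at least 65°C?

First 17 bases: GCAGAGGGCGCGCCCGA → Tm = 62°C (< 65°C)
First 18 bases: GCAGAGGGCGCGCCCGAG → Tm = 66°C (≥ 65°C)
Each additional base adds 2°C (A/T) or 4°C (G/C), so Tm is non-decreasing in n; n = 18 is the first length to reach 65°C.

n = 18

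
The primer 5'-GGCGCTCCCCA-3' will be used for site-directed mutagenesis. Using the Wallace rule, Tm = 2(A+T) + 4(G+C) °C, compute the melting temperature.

40°C

Scanning the sequence gives A=1, T=1, G=3, C=6.
So N_AT = 2 and N_GC = 9.
Tm = 2×2 + 4×9 = 40°C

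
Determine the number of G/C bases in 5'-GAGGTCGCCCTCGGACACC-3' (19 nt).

14

Scanning the sequence gives G=6, A=3, T=2, C=8.
Total G or C: 6 + 8 = 14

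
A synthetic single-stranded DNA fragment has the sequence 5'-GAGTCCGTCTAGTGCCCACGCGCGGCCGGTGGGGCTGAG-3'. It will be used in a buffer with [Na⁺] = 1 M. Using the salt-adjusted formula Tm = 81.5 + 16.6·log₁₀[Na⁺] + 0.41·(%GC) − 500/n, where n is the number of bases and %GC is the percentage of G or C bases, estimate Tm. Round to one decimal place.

99.2°C

Length n = 39. G=17, C=12, A=4, T=6
G+C = 29, so %GC = 29/39 × 100 = 74.359%
Salt term: 16.6 × (0) = 0
GC term: 0.41 × 74.359 = 30.487; length term: −500/39 = −12.821
Tm = 81.5 + (0) + 30.487 − 12.821 = 99.166 → 99.2°C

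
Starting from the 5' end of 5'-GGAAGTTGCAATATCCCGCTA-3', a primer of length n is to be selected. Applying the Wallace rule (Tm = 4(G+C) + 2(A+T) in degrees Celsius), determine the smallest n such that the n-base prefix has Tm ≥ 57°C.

First 18 bases: GGAAGTTGCAATATCCCG → Tm = 54°C (< 57°C)
First 19 bases: GGAAGTTGCAATATCCCGC → Tm = 58°C (≥ 57°C)
Each additional base adds 2°C (A/T) or 4°C (G/C), so Tm is non-decreasing in n; n = 19 is the first length to reach 57°C.

n = 19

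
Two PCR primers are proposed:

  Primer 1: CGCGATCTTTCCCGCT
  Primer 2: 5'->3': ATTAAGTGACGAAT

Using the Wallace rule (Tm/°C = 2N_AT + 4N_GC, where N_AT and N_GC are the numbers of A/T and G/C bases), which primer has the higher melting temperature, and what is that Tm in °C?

Primer 1: A+T=6, G+C=10 → Tm = 2(6)+4(10) = 52°C
Primer 2: A+T=10, G+C=4 → Tm = 2(10)+4(4) = 36°C
52°C vs 36°C → primer 1 is higher.

Primer 1, 52°C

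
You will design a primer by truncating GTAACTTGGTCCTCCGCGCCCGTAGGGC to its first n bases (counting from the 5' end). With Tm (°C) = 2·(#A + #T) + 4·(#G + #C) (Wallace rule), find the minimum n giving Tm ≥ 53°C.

First 16 bases: GTAACTTGGTCCTCCG → Tm = 50°C (< 53°C)
First 17 bases: GTAACTTGGTCCTCCGC → Tm = 54°C (≥ 53°C)
Since every base adds ≥2°C, Tm only increases with n, so the threshold is first crossed at n = 17.

n = 17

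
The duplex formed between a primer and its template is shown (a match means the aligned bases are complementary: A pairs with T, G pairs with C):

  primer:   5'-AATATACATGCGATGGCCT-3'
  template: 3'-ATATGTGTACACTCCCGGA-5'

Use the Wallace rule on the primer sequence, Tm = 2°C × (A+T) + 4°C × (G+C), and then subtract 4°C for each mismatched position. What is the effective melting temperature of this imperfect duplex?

38°C

Primer base counts: A=6, T=5, G=4, C=4 → A+T=11, G+C=8
Perfect-match Tm = 2(11) + 4(8) = 22 + 32 = 54°C
Mismatches (positions where the bases are not complementary): 4 (at positions 1, 5, 11, 14)
Effective Tm = 54 − 4×4 = 54 − 16 = 38°C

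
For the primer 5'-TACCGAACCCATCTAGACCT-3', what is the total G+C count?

Scanning the sequence gives C=8, G=2, A=6, T=4.
Total G or C: 2 + 8 = 10

10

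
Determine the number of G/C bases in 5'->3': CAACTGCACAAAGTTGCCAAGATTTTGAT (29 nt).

11

Base counts: T=8, A=10, G=5, C=6
Total G or C: 5 + 6 = 11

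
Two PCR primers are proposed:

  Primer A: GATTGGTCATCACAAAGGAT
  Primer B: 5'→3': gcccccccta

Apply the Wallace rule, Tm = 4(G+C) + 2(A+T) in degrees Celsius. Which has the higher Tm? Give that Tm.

Primer A: A+T=12, G+C=8 → Tm = 2(12)+4(8) = 56°C
Primer B: A+T=2, G+C=8 → Tm = 2(2)+4(8) = 36°C
56°C vs 36°C → primer A is higher.

Primer A, 56°C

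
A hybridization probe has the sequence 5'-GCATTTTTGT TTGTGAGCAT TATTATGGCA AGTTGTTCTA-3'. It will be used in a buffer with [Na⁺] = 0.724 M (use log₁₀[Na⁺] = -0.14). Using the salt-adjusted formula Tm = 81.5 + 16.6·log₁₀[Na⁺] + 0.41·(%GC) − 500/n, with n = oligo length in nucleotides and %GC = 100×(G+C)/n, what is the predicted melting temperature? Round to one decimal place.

80.0°C

Length n = 40. G=9, A=8, T=19, C=4
G+C = 13, so %GC = 13/40 × 100 = 32.5%
Salt term: 16.6 × (-0.14) = -2.324
GC term: 0.41 × 32.5 = 13.325; length term: −500/40 = −12.5
Tm = 81.5 + (-2.324) + 13.325 − 12.5 = 80.001 → 80.0°C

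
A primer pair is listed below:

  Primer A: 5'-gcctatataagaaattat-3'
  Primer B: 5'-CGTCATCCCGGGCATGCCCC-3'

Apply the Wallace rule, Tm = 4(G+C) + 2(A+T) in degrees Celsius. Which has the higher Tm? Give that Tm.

Primer B, 70°C

Primer A: A+T=14, G+C=4 → Tm = 2(14)+4(4) = 44°C
Primer B: A+T=5, G+C=15 → Tm = 2(5)+4(15) = 70°C
44°C vs 70°C → primer B is higher.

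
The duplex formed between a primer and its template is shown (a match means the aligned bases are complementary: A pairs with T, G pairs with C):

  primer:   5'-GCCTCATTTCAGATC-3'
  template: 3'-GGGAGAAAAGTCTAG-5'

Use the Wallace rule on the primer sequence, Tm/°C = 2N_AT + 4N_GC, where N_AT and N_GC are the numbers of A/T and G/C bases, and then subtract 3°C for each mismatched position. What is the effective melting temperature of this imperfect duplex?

38°C

Primer base counts: A=3, T=5, G=2, C=5 → A+T=8, G+C=7
Perfect-match Tm = 2(8) + 4(7) = 16 + 28 = 44°C
Mismatches (positions where the bases are not complementary): 2 (at positions 1, 6)
Effective Tm = 44 − 2×3 = 44 − 6 = 38°C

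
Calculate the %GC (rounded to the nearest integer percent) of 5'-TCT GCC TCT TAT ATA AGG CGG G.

50%

Counting bases: G=6, T=7, A=4, C=5
G+C = 6 + 5 = 11 out of 22 bases
%GC = 11/22 × 100 = 50% ≈ 50%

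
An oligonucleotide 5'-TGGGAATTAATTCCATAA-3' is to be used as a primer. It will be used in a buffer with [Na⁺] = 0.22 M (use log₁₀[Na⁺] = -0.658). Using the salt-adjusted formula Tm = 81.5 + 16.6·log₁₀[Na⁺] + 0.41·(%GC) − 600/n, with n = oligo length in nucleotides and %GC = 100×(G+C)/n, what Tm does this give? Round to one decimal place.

Length n = 18. Base counts: T=6, G=3, A=7, C=2
G+C = 5, so %GC = 5/18 × 100 = 27.778%
Salt term: 16.6 × (-0.658) = -10.923
GC term: 0.41 × 27.778 = 11.389; length term: −600/18 = −33.333
Tm = 81.5 + (-10.923) + 11.389 − 33.333 = 48.633 → 48.6°C

48.6°C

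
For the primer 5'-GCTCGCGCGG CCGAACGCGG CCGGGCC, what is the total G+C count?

Counting bases: A=2, C=12, T=1, G=12
Total G or C: 12 + 12 = 24

24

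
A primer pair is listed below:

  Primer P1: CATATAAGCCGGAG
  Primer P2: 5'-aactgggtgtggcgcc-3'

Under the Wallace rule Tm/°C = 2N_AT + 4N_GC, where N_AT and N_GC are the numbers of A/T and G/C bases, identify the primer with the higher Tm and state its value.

Primer P1: A+T=7, G+C=7 → Tm = 2(7)+4(7) = 42°C
Primer P2: A+T=5, G+C=11 → Tm = 2(5)+4(11) = 54°C
42°C vs 54°C → primer P2 is higher.

Primer P2, 54°C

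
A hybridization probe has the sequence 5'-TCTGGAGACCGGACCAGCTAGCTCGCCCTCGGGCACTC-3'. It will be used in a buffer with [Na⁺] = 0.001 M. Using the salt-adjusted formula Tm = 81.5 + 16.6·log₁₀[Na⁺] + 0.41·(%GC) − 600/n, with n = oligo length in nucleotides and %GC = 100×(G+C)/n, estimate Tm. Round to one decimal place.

44.0°C

Length n = 38. Counting bases: G=11, T=6, C=15, A=6
G+C = 26, so %GC = 26/38 × 100 = 68.421%
Salt term: 16.6 × (-3) = -49.8
GC term: 0.41 × 68.421 = 28.053; length term: −600/38 = −15.789
Tm = 81.5 + (-49.8) + 28.053 − 15.789 = 43.964 → 44.0°C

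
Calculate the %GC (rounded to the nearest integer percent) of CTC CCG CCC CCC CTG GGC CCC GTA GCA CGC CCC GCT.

Counting bases: G=8, C=22, T=4, A=2
G+C = 8 + 22 = 30 out of 36 bases
%GC = 30/36 × 100 = 83.33% ≈ 83%

83%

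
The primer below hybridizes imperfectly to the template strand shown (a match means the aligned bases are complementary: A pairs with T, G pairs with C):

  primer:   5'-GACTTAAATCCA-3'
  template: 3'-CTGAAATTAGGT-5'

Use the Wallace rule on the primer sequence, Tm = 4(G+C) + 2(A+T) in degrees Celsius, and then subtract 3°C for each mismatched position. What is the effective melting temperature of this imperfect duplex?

Primer base counts: A=5, T=3, G=1, C=3 → A+T=8, G+C=4
Perfect-match Tm = 2(8) + 4(4) = 16 + 16 = 32°C
Mismatches (positions where the bases are not complementary): 1 (at position 6)
Effective Tm = 32 − 1×3 = 32 − 3 = 29°C

29°C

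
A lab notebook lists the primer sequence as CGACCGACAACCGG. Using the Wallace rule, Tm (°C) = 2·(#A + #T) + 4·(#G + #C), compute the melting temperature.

A=4, G=4, T=0, C=6
So N_AT = 4 and N_GC = 10.
Tm = 2×4 + 4×10 = 48°C

48°C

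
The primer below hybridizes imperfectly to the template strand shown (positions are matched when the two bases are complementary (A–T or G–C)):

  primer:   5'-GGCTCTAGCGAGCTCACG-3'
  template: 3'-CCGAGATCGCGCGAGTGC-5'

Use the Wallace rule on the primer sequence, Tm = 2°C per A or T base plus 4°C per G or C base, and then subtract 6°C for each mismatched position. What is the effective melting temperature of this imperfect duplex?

Primer base counts: A=3, T=3, G=6, C=6 → A+T=6, G+C=12
Perfect-match Tm = 2(6) + 4(12) = 12 + 48 = 60°C
Mismatches (positions where the bases are not complementary): 1 (at position 11)
Effective Tm = 60 − 1×6 = 60 − 6 = 54°C

54°C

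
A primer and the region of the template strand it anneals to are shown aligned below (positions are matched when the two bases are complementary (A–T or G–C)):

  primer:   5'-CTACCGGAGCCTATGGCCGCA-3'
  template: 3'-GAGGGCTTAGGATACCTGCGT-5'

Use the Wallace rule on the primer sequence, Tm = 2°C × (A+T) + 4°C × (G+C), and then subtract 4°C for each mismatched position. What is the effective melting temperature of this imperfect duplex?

54°C

Primer base counts: A=4, T=3, G=6, C=8 → A+T=7, G+C=14
Perfect-match Tm = 2(7) + 4(14) = 14 + 56 = 70°C
Mismatches (positions where the bases are not complementary): 4 (at positions 3, 7, 9, 17)
Effective Tm = 70 − 4×4 = 70 − 16 = 54°C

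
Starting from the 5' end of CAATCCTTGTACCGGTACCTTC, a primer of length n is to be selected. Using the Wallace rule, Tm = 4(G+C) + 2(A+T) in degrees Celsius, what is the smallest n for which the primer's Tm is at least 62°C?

n = 21

First 20 bases: CAATCCTTGTACCGGTACCT → Tm = 60°C (< 62°C)
First 21 bases: CAATCCTTGTACCGGTACCTT → Tm = 62°C (≥ 62°C)
Each additional base adds 2°C (A/T) or 4°C (G/C), so Tm is non-decreasing in n; n = 21 is the first length to reach 62°C.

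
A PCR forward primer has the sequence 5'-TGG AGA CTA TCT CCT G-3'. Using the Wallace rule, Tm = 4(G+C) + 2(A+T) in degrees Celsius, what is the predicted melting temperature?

48°C

Scanning the sequence gives C=4, G=4, T=5, A=3.
So N_AT = 8 and N_GC = 8.
Tm = 2(8) + 4(8) = 16 + 32 = 48°C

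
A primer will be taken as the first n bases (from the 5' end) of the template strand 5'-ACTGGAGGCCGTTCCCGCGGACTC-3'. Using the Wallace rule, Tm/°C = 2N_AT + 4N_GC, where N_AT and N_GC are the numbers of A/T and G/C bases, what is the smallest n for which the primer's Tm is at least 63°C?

n = 19

First 18 bases: ACTGGAGGCCGTTCCCGC → Tm = 62°C (< 63°C)
First 19 bases: ACTGGAGGCCGTTCCCGCG → Tm = 66°C (≥ 63°C)
Each additional base adds 2°C (A/T) or 4°C (G/C), so Tm is non-decreasing in n; n = 19 is the first length to reach 63°C.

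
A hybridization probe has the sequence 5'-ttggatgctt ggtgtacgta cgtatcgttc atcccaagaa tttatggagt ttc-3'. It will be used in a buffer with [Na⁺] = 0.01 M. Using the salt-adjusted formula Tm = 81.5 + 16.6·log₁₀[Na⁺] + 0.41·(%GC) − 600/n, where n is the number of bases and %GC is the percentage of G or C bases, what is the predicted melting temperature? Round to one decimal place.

Length n = 53. G=13, A=11, T=20, C=9
G+C = 22, so %GC = 22/53 × 100 = 41.509%
Salt term: 16.6 × (-2) = -33.2
GC term: 0.41 × 41.509 = 17.019; length term: −600/53 = −11.321
Tm = 81.5 + (-33.2) + 17.019 − 11.321 = 53.998 → 54.0°C

54.0°C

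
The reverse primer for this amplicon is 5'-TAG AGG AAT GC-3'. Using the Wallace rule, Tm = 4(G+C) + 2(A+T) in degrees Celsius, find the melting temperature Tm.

Base counts: C=1, T=2, A=4, G=4
So N_AT = 6 and N_GC = 5.
Tm = 2×6 + 4×5 = 32°C

32°C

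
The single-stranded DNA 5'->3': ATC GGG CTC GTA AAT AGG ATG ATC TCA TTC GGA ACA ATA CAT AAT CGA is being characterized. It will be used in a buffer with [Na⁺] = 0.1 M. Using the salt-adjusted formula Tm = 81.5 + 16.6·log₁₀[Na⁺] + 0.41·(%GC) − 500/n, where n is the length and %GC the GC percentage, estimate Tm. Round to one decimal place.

Length n = 48. Scanning the sequence gives G=10, C=9, T=12, A=17.
G+C = 19, so %GC = 19/48 × 100 = 39.583%
Salt term: 16.6 × (-1) = -16.6
GC term: 0.41 × 39.583 = 16.229; length term: −500/48 = −10.417
Tm = 81.5 + (-16.6) + 16.229 − 10.417 = 70.712 → 70.7°C

70.7°C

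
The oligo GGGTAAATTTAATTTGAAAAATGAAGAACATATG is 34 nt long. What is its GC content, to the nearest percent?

G=7, A=16, T=10, C=1
G+C = 7 + 1 = 8 out of 34 bases
%GC = 8/34 × 100 = 23.53% ≈ 24%

24%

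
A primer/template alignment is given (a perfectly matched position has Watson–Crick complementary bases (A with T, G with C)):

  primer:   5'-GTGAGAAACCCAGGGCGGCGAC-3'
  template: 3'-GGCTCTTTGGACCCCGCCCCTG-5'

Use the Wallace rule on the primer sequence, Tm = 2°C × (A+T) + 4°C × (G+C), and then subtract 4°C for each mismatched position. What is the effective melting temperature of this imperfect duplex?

Primer base counts: A=6, T=1, G=9, C=6 → A+T=7, G+C=15
Perfect-match Tm = 2(7) + 4(15) = 14 + 60 = 74°C
Mismatches (positions where the bases are not complementary): 5 (at positions 1, 2, 11, 12, 19)
Effective Tm = 74 − 5×4 = 74 − 20 = 54°C

54°C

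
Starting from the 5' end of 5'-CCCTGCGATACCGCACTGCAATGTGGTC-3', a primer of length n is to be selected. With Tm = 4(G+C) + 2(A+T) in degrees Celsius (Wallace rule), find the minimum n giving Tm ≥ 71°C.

First 22 bases: CCCTGCGATACCGCACTGCAAT → Tm = 70°C (< 71°C)
First 23 bases: CCCTGCGATACCGCACTGCAATG → Tm = 74°C (≥ 71°C)
Each additional base adds 2°C (A/T) or 4°C (G/C), so Tm is non-decreasing in n; n = 23 is the first length to reach 71°C.

n = 23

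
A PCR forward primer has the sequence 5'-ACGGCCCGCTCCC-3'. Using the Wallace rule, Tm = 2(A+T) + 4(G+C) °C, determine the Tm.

48°C

Counting bases: G=3, T=1, C=8, A=1
So N_AT = 2 and N_GC = 11.
Tm = 2×2 + 4×11 = 48°C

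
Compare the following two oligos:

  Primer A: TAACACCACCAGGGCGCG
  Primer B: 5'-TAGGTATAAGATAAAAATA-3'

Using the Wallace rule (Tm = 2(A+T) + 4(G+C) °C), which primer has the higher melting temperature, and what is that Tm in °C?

Primer A: A+T=6, G+C=12 → Tm = 2(6)+4(12) = 60°C
Primer B: A+T=16, G+C=3 → Tm = 2(16)+4(3) = 44°C
60°C vs 44°C → primer A is higher.

Primer A, 60°C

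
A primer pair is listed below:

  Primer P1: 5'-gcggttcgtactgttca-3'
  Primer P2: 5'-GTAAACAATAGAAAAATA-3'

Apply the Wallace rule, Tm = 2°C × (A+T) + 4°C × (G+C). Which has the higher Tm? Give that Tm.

Primer P1: A+T=8, G+C=9 → Tm = 2(8)+4(9) = 52°C
Primer P2: A+T=15, G+C=3 → Tm = 2(15)+4(3) = 42°C
52°C vs 42°C → primer P1 is higher.

Primer P1, 52°C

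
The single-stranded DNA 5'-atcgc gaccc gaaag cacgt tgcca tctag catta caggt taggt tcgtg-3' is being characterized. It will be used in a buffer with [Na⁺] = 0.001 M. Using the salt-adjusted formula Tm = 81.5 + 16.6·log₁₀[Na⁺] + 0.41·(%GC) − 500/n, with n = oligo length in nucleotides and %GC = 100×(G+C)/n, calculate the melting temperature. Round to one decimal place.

Length n = 50. T=12, C=13, A=12, G=13
G+C = 26, so %GC = 26/50 × 100 = 52%
Salt term: 16.6 × (-3) = -49.8
GC term: 0.41 × 52 = 21.32; length term: −500/50 = −10
Tm = 81.5 + (-49.8) + 21.32 − 10 = 43.02 → 43.0°C

43.0°C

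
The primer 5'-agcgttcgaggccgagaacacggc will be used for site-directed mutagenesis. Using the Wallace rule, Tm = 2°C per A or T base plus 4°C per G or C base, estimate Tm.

80°C

Scanning the sequence gives C=7, A=6, G=9, T=2.
AT pairs contribute 8, GC pairs contribute 16.
Tm = 2×8 + 4×16 = 80°C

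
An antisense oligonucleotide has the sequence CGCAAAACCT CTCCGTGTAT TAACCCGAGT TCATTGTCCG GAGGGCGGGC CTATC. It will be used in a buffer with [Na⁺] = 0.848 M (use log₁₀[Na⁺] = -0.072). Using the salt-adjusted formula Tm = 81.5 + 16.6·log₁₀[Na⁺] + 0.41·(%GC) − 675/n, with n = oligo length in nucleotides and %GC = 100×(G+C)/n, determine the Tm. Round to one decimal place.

91.1°C

Length n = 55. C=17, A=11, G=14, T=13
G+C = 31, so %GC = 31/55 × 100 = 56.364%
Salt term: 16.6 × (-0.072) = -1.195
GC term: 0.41 × 56.364 = 23.109; length term: −675/55 = −12.273
Tm = 81.5 + (-1.195) + 23.109 − 12.273 = 91.141 → 91.1°C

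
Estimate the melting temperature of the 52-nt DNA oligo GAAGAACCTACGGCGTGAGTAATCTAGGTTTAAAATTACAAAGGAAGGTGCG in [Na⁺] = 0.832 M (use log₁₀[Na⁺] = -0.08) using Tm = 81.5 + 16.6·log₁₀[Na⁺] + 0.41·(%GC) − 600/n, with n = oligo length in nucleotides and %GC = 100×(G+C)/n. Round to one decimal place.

86.0°C

Length n = 52. Scanning the sequence gives T=11, C=7, A=19, G=15.
G+C = 22, so %GC = 22/52 × 100 = 42.308%
Salt term: 16.6 × (-0.08) = -1.328
GC term: 0.41 × 42.308 = 17.346; length term: −600/52 = −11.538
Tm = 81.5 + (-1.328) + 17.346 − 11.538 = 85.98 → 86.0°C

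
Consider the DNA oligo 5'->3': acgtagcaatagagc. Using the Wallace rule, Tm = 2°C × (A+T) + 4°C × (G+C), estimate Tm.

Scanning the sequence gives C=3, T=2, A=6, G=4.
So N_AT = 8 and N_GC = 7.
Tm = 2(8) + 4(7) = 16 + 28 = 44°C

44°C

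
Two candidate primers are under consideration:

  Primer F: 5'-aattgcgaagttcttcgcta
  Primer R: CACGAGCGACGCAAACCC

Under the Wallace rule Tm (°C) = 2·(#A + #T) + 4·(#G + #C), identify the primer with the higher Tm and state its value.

Primer R, 60°C

Primer F: A+T=12, G+C=8 → Tm = 2(12)+4(8) = 56°C
Primer R: A+T=6, G+C=12 → Tm = 2(6)+4(12) = 60°C
56°C vs 60°C → primer R is higher.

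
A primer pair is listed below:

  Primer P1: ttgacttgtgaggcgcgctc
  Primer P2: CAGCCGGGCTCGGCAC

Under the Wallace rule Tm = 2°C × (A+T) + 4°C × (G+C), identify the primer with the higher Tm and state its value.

Primer P1: A+T=8, G+C=12 → Tm = 2(8)+4(12) = 64°C
Primer P2: A+T=3, G+C=13 → Tm = 2(3)+4(13) = 58°C
64°C vs 58°C → primer P1 is higher.

Primer P1, 64°C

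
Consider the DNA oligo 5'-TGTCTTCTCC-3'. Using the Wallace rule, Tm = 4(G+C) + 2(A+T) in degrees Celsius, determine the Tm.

Scanning the sequence gives A=0, G=1, T=5, C=4.
A+T = 5, G+C = 5
Tm = 2(5) + 4(5) = 10 + 20 = 30°C

30°C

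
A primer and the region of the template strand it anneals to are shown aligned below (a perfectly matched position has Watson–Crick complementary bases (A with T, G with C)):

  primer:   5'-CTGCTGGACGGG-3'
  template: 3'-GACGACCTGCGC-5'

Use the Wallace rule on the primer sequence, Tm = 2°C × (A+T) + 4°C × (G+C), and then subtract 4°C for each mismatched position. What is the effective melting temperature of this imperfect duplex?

Primer base counts: A=1, T=2, G=6, C=3 → A+T=3, G+C=9
Perfect-match Tm = 2(3) + 4(9) = 6 + 36 = 42°C
Mismatches (positions where the bases are not complementary): 1 (at position 11)
Effective Tm = 42 − 1×4 = 42 − 4 = 38°C

38°C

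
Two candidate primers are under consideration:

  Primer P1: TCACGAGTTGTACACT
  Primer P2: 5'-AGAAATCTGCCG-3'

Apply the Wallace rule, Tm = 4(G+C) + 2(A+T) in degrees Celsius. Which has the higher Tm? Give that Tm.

Primer P1, 46°C

Primer P1: A+T=9, G+C=7 → Tm = 2(9)+4(7) = 46°C
Primer P2: A+T=6, G+C=6 → Tm = 2(6)+4(6) = 36°C
46°C vs 36°C → primer P1 is higher.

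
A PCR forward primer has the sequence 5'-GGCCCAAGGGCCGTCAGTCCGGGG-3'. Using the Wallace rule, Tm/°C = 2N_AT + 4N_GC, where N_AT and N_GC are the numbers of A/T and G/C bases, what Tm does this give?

86°C

Counting bases: T=2, C=8, A=3, G=11
So N_AT = 5 and N_GC = 19.
Tm = 4·19 + 2·5 = 76 + 10 = 86°C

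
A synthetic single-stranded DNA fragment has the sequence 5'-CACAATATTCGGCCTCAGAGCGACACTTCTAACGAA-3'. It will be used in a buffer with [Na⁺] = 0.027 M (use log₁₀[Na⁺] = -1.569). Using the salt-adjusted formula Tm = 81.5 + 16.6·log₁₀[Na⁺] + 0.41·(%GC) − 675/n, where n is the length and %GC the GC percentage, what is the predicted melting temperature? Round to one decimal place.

56.1°C

Length n = 36. Scanning the sequence gives C=11, T=7, A=12, G=6.
G+C = 17, so %GC = 17/36 × 100 = 47.222%
Salt term: 16.6 × (-1.569) = -26.045
GC term: 0.41 × 47.222 = 19.361; length term: −675/36 = −18.75
Tm = 81.5 + (-26.045) + 19.361 − 18.75 = 56.066 → 56.1°C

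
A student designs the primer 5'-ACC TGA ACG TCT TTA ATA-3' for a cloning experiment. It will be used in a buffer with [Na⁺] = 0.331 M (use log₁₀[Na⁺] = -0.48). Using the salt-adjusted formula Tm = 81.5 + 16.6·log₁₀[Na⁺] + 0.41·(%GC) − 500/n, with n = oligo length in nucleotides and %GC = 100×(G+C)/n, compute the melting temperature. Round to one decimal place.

Length n = 18. Base counts: G=2, C=4, A=6, T=6
G+C = 6, so %GC = 6/18 × 100 = 33.333%
Salt term: 16.6 × (-0.48) = -7.968
GC term: 0.41 × 33.333 = 13.667; length term: −500/18 = −27.778
Tm = 81.5 + (-7.968) + 13.667 − 27.778 = 59.421 → 59.4°C

59.4°C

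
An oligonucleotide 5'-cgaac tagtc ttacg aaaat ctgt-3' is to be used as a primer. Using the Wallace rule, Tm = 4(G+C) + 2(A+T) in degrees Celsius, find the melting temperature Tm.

C=5, G=4, A=8, T=7
AT pairs contribute 15, GC pairs contribute 9.
Tm = 2×15 + 4×9 = 66°C

66°C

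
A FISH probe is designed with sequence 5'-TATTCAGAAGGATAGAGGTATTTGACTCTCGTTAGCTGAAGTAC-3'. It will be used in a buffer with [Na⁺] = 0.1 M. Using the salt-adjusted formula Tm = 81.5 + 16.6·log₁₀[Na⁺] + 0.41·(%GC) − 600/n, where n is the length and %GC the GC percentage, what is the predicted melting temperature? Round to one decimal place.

67.1°C

Length n = 44. Base counts: A=13, G=11, T=14, C=6
G+C = 17, so %GC = 17/44 × 100 = 38.636%
Salt term: 16.6 × (-1) = -16.6
GC term: 0.41 × 38.636 = 15.841; length term: −600/44 = −13.636
Tm = 81.5 + (-16.6) + 15.841 − 13.636 = 67.105 → 67.1°C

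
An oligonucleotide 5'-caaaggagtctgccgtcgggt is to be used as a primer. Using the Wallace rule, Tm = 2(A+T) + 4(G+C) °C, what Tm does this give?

68°C

Scanning the sequence gives T=4, G=8, C=5, A=4.
A+T = 8, G+C = 13
Tm = 2(8) + 4(13) = 16 + 52 = 68°C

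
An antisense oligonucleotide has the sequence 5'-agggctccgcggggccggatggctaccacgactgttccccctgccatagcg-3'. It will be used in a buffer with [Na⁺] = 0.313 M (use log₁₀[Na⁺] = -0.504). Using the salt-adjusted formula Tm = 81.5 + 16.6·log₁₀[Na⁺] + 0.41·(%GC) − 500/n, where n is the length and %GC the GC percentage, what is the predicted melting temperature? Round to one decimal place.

Length n = 51. T=8, C=19, G=17, A=7
G+C = 36, so %GC = 36/51 × 100 = 70.588%
Salt term: 16.6 × (-0.504) = -8.366
GC term: 0.41 × 70.588 = 28.941; length term: −500/51 = −9.804
Tm = 81.5 + (-8.366) + 28.941 − 9.804 = 92.271 → 92.3°C

92.3°C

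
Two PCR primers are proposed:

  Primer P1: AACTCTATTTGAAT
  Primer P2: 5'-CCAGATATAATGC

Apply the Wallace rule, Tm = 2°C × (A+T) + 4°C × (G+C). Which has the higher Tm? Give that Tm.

Primer P2, 36°C

Primer P1: A+T=11, G+C=3 → Tm = 2(11)+4(3) = 34°C
Primer P2: A+T=8, G+C=5 → Tm = 2(8)+4(5) = 36°C
34°C vs 36°C → primer P2 is higher.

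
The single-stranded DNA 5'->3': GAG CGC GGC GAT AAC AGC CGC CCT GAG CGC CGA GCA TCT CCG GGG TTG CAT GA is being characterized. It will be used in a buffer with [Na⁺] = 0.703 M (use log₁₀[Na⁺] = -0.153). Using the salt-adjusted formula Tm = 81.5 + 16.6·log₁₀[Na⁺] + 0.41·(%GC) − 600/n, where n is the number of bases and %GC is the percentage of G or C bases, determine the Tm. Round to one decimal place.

95.5°C

Length n = 53. C=17, A=10, T=7, G=19
G+C = 36, so %GC = 36/53 × 100 = 67.925%
Salt term: 16.6 × (-0.153) = -2.54
GC term: 0.41 × 67.925 = 27.849; length term: −600/53 = −11.321
Tm = 81.5 + (-2.54) + 27.849 − 11.321 = 95.488 → 95.5°C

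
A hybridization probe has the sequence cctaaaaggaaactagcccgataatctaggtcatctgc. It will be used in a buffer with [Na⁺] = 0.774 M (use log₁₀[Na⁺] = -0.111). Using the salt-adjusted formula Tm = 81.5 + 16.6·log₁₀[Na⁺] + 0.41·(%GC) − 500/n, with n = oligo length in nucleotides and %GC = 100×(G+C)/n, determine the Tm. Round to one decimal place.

84.8°C

Length n = 38. Base counts: C=10, T=8, A=13, G=7
G+C = 17, so %GC = 17/38 × 100 = 44.737%
Salt term: 16.6 × (-0.111) = -1.843
GC term: 0.41 × 44.737 = 18.342; length term: −500/38 = −13.158
Tm = 81.5 + (-1.843) + 18.342 − 13.158 = 84.841 → 84.8°C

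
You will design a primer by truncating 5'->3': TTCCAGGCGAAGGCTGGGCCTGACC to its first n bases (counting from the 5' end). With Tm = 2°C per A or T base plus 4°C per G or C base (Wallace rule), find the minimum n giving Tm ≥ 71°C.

First 21 bases: TTCCAGGCGAAGGCTGGGCCT → Tm = 70°C (< 71°C)
First 22 bases: TTCCAGGCGAAGGCTGGGCCTG → Tm = 74°C (≥ 71°C)
Each additional base adds 2°C (A/T) or 4°C (G/C), so Tm is non-decreasing in n; n = 22 is the first length to reach 71°C.

n = 22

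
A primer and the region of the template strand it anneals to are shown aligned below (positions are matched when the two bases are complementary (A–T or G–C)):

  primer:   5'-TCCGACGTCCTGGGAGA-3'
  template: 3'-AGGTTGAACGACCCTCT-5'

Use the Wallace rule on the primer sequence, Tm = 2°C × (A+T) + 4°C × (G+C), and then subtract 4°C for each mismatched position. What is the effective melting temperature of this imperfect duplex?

44°C

Primer base counts: A=3, T=3, G=6, C=5 → A+T=6, G+C=11
Perfect-match Tm = 2(6) + 4(11) = 12 + 44 = 56°C
Mismatches (positions where the bases are not complementary): 3 (at positions 4, 7, 9)
Effective Tm = 56 − 3×4 = 56 − 12 = 44°C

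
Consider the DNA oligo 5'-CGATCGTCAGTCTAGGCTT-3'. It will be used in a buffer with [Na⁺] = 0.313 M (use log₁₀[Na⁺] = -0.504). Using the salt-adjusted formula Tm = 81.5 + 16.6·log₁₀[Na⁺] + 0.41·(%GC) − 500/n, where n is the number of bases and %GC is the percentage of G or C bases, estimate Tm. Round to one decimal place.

Length n = 19. Counting bases: T=6, A=3, G=5, C=5
G+C = 10, so %GC = 10/19 × 100 = 52.632%
Salt term: 16.6 × (-0.504) = -8.366
GC term: 0.41 × 52.632 = 21.579; length term: −500/19 = −26.316
Tm = 81.5 + (-8.366) + 21.579 − 26.316 = 68.397 → 68.4°C

68.4°C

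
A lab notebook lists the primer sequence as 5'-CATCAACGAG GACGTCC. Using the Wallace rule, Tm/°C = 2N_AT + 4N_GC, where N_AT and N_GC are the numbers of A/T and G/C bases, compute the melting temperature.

Scanning the sequence gives T=2, C=6, A=5, G=4.
AT pairs contribute 7, GC pairs contribute 10.
Tm = 2(7) + 4(10) = 14 + 40 = 54°C

54°C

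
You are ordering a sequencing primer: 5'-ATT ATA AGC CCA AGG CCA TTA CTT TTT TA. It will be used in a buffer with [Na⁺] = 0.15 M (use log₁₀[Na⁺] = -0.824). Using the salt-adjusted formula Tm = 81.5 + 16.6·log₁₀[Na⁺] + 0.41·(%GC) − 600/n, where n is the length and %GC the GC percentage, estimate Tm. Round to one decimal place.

Length n = 29. Counting bases: C=6, G=3, A=9, T=11
G+C = 9, so %GC = 9/29 × 100 = 31.034%
Salt term: 16.6 × (-0.824) = -13.678
GC term: 0.41 × 31.034 = 12.724; length term: −600/29 = −20.69
Tm = 81.5 + (-13.678) + 12.724 − 20.69 = 59.856 → 59.9°C

59.9°C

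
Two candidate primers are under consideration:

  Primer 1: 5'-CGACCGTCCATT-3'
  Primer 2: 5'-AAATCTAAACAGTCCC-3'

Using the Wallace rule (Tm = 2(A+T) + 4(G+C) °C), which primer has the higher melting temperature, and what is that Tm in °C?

Primer 2, 44°C

Primer 1: A+T=5, G+C=7 → Tm = 2(5)+4(7) = 38°C
Primer 2: A+T=10, G+C=6 → Tm = 2(10)+4(6) = 44°C
38°C vs 44°C → primer 2 is higher.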